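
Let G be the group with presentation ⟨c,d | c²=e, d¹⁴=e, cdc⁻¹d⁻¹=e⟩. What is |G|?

Enumerate words in the generators, reducing via the relations: the distinct elements are
  {c, d, e, cd, d², d³, d⁴, d⁵, d⁶, d⁷, d⁸, d⁹, cd², cd³, cd⁴, cd⁵, cd⁶, cd⁷, cd⁸, cd⁹, d¹², d¹³, d¹¹, d¹⁰, cd¹², cd¹³, cd¹¹, cd¹⁰}.
No further products give new elements, so |G| = 28.

Answer: 28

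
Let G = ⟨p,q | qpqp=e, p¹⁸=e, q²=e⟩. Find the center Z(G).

An element z ∈ Z(G) iff z commutes with every generator.
For example p⁹ is central: (p⁹)·p = p¹⁰ = p·(p⁹); (p⁹)·q = p⁹q = q·(p⁹).
Whereas p ∉ Z(G) since p·q = pq ≠ p¹⁷q = q·p.
Checking each of the 36 elements this way gives Z(G) = {e, p⁹}, of order 2.

Answer: {e, p⁹}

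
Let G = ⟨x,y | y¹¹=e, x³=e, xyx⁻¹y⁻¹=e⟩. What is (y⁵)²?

Compute successive powers of (y⁵), reducing at each step:
  (y⁵)²: (y⁵) · y⁵ = y¹⁰

Answer: y¹⁰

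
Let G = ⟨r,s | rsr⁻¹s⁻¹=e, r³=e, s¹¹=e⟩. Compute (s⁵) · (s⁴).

Compute (s⁵) · (s⁴) by multiplying left to right and reducing via the relations at each step:
  (s⁵) · s⁴ = s⁹

Answer: s⁹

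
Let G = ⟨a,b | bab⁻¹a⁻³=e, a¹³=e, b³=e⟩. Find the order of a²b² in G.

Compute successive powers until reaching e:
  (a²b²)¹ = a²b², (a²b²)² = a⁷b, (a²b²)³ = e.
The smallest positive k with (a²b²)ᵏ = e is 3.

Answer: 3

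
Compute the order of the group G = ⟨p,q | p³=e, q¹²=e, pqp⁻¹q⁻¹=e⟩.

Enumerate words in the generators, reducing via the relations: the distinct elements are
  {e, p, q, pq, p², q², q³, q⁴, q⁵, q⁶, q⁷, q⁸, q⁹, pq², pq³, pq⁴, pq⁵, pq⁶, pq⁷, pq⁸, pq⁹, p²q, q¹¹, q¹⁰, pq¹¹, pq¹⁰, p²q², p²q³, p²q⁴, p²q⁵, p²q⁶, p²q⁷, p²q⁸, p²q⁹, p²q¹¹, p²q¹⁰}.
No further products give new elements, so |G| = 36.

Answer: 36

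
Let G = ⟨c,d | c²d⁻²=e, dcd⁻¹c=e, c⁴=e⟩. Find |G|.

Enumerate words in the generators, reducing via the relations: the distinct elements are
  {c, d, e, cd, c², c³, d⁻¹, cd⁻¹}.
No further products give new elements, so |G| = 8.

Answer: 8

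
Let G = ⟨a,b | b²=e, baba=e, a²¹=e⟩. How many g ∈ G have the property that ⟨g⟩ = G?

⟨g⟩ = G would require ord(g) = |G| = 42, but the maximum element order in G is 21 < 42. So G is not cyclic and no single element generates it: the count is 0.

Answer: 0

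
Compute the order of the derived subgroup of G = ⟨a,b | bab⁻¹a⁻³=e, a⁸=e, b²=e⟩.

G' = [G, G] is generated by all commutators. The generator-pair commutators are: [a, b] = a⁶.
The subgroup they normally generate is {e, a², a⁴, a⁶}, of order 4.
Check: |G/G'| = 16/4 = 4 is the order of the abelianisation.

Answer: 4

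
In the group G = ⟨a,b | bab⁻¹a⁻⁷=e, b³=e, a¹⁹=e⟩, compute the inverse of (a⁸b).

The order of (a⁸b) is 3 (smallest k with (a⁸b)ᵏ = e), so (a⁸b)⁻¹ = (a⁸b)² = a⁷b².
Check: (a⁸b) · (a⁷b²) → (a⁸b) · a⁷ = b;   b · b² = e, giving e as required.

Answer: a⁷b²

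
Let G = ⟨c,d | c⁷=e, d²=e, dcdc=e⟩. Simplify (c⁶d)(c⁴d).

Compute (c⁶d) · (c⁴d) by multiplying left to right and reducing via the relations at each step:
  (c⁶d) · c⁴ = c²d
  (c²d) · d = c²

Answer: c²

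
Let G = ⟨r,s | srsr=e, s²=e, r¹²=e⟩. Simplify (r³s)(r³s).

Compute (r³s) · (r³s) by multiplying left to right and reducing via the relations at each step:
  (r³s) · r³ = s
  s · s = e

Answer: e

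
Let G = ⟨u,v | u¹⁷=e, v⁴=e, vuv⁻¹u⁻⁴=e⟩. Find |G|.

Enumerate words in the generators, reducing via the relations: the distinct elements are
  {e, u, v, uv, u², u³, u⁴, u⁵, u⁶, u⁷, u⁸, u⁹, v², v³, uv², uv³, u²v, u³v, u¹², u¹³, u¹¹, u¹⁰, u¹⁴, u¹⁵, u¹⁶, u⁴v, u⁵v, u⁶v, u⁷v, u⁸v, u⁹v, u²v², u²v³, u³v², u³v³, u¹²v, u¹³v, u¹¹v, u¹⁰v, u¹⁴v, u¹⁵v, u¹⁶v, u⁴v², u⁴v³, u⁵v², u⁵v³, u⁶v², u⁶v³, u⁷v², u⁷v³, u⁸v², u⁸v³, u⁹v², u⁹v³, u¹²v², u¹²v³, u¹³v², u¹³v³, u¹¹v², u¹¹v³, u¹⁰v², u¹⁰v³, u¹⁴v², u¹⁴v³, u¹⁵v², u¹⁵v³, u¹⁶v², u¹⁶v³}.
No further products give new elements, so |G| = 68.

Answer: 68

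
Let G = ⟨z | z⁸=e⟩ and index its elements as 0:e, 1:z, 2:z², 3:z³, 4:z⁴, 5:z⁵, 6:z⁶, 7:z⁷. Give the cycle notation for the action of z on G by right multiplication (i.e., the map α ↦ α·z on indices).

(0 1 2 3 4 5 6 7)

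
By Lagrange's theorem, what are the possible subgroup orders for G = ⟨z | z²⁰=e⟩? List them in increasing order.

|G| = 20 = 2² · 5. By Lagrange's theorem the order of any subgroup divides 20; the divisors of 20 are 1, 2, 4, 5, 10, 20.

Answer: 1, 2, 4, 5, 10, 20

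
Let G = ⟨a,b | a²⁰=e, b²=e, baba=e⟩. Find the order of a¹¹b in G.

Compute successive powers until reaching e:
  (a¹¹b)¹ = a¹¹b, (a¹¹b)² = e.
The smallest positive k with (a¹¹b)ᵏ = e is 2.

Answer: 2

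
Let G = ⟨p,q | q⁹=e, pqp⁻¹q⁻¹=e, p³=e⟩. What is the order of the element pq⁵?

Compute successive powers until reaching e:
  (pq⁵)¹ = pq⁵, (pq⁵)² = p²q, (pq⁵)³ = q⁶, (pq⁵)⁴ = pq², (pq⁵)⁵ = p²q⁷, (pq⁵)⁶ = q³, (pq⁵)⁷ = pq⁸, (pq⁵)⁸ = p²q⁴, (pq⁵)⁹ = e.
The smallest positive k with (pq⁵)ᵏ = e is 9.

Answer: 9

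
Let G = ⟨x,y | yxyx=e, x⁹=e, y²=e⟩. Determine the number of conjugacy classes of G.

The conjugacy classes (representative and size) are:
  [e] (size 1), [x⁸] (size 2), [x⁷] (size 2), [x⁶] (size 2), [x⁵] (size 2), [x⁴y] (size 9).
Class equation: 1 + 2 + 2 + 2 + 2 + 9 = 18 = |G|. So G has 6 conjugacy classes.

Answer: 6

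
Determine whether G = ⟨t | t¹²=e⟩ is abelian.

G has a single generator, so G is cyclic and hence abelian.

Answer: Yes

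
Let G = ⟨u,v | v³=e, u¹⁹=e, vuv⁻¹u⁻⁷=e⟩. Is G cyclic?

Every cyclic group is abelian. But u·v = uv while v·u = u⁷v, so u·v ≠ v·u and G is not abelian. Hence G is not cyclic.

Answer: No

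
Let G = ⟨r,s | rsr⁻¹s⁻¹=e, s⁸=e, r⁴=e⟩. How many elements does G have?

Enumerate words in the generators, reducing via the relations: the distinct elements are
  {e, r, s, rs, r², r³, s², s³, s⁴, s⁵, s⁶, s⁷, rs², rs³, rs⁴, rs⁵, rs⁶, rs⁷, r²s, r³s, r²s², r²s³, r²s⁴, r²s⁵, r²s⁶, r²s⁷, r³s², r³s³, r³s⁴, r³s⁵, r³s⁶, r³s⁷}.
No further products give new elements, so |G| = 32.

Answer: 32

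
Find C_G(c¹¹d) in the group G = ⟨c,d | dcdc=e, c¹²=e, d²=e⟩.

⟨c¹¹d⟩ ⊆ C_G(c¹¹d) since powers of c¹¹d commute with c¹¹d; so |C_G(c¹¹d)| ≥ |⟨c¹¹d⟩| = 2.
By orbit–stabilizer, |C_G(c¹¹d)| = |G| / |conj. class of c¹¹d| = 24 / 6 = 4.
The 4 elements commuting with c¹¹d are {e, c⁶, c¹¹d, c⁵d}.

Answer: {e, c⁶, c¹¹d, c⁵d}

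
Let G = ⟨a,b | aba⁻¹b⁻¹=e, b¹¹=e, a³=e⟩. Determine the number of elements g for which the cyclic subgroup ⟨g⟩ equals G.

G is cyclic of order 33. An element generates G iff its order is 33, and a cyclic group of order 33 has exactly φ(33) = 20 such elements.

Answer: 20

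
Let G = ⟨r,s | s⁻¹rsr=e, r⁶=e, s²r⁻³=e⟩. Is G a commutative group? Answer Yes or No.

r·s = rs but s·r = r²s⁻¹, so r·s ≠ s·r and G is not abelian.

Answer: No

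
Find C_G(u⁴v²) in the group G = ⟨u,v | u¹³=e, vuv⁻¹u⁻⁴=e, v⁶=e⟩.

⟨u⁴v²⟩ ⊆ C_G(u⁴v²) since powers of u⁴v² commute with u⁴v²; so |C_G(u⁴v²)| ≥ |⟨u⁴v²⟩| = 3.
By orbit–stabilizer, |C_G(u⁴v²)| = |G| / |conj. class of u⁴v²| = 78 / 13 = 6.
The 6 elements commuting with u⁴v² are {e, u⁶v, u³v⁴, u⁴v², u⁵v⁵, u⁹v³}.

Answer: {e, u⁶v, u³v⁴, u⁴v², u⁵v⁵, u⁹v³}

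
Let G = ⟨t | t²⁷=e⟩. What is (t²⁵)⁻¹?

The order of (t²⁵) is 27 (smallest k with (t²⁵)ᵏ = e), so (t²⁵)⁻¹ = (t²⁵)²⁶ = t².
Check: (t²⁵) · (t²) → (t²⁵) · t² = e, giving e as required.

Answer: t²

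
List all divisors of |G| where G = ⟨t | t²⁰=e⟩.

|G| = 20 = 2² · 5. By Lagrange's theorem the order of any subgroup divides 20; the divisors of 20 are 1, 2, 4, 5, 10, 20.

Answer: 1, 2, 4, 5, 10, 20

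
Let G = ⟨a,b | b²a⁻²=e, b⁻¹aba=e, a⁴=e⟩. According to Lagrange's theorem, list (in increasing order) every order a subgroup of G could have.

|G| = 8 = 2³. By Lagrange's theorem the order of any subgroup divides 8; the divisors of 8 are 1, 2, 4, 8.

Answer: 1, 2, 4, 8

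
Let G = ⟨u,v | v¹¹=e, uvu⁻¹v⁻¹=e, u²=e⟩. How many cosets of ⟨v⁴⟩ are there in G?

First find ord(v⁴) by computing successive powers:
  (v⁴)¹ = v⁴, (v⁴)² = v⁸, (v⁴)³ = v, (v⁴)⁴ = v⁵, (v⁴)⁵ = v⁹, (v⁴)⁶ = v², (v⁴)⁷ = v⁶, (v⁴)⁸ = v¹⁰, (v⁴)⁹ = v³, (v⁴)¹⁰ = v⁷, (v⁴)¹¹ = e.
So |⟨v⁴⟩| = ord(v⁴) = 11. With |G| = 22, by Lagrange [G : ⟨v⁴⟩] = 22/11 = 2.

Answer: 2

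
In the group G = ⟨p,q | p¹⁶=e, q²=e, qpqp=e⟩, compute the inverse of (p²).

The order of (p²) is 8 (smallest k with (p²)ᵏ = e), so (p²)⁻¹ = (p²)⁷ = p¹⁴.
Check: (p²) · (p¹⁴) → (p²) · p¹⁴ = e, giving e as required.

Answer: p¹⁴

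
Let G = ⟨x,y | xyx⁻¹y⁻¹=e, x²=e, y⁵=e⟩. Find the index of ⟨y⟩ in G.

First find ord(y) by computing successive powers:
  y¹ = y, y² = y², y³ = y³, y⁴ = y⁴, y⁵ = e.
So |⟨y⟩| = ord(y) = 5. With |G| = 10, by Lagrange [G : ⟨y⟩] = 10/5 = 2.

Answer: 2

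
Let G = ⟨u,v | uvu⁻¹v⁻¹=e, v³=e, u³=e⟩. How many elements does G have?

Enumerate words in the generators, reducing via the relations: the distinct elements are
  {e, u, v, uv, u², v², uv², u²v, u²v²}.
No further products give new elements, so |G| = 9.

Answer: 9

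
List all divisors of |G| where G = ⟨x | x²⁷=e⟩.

|G| = 27 = 3³. By Lagrange's theorem the order of any subgroup divides 27; the divisors of 27 are 1, 3, 9, 27.

Answer: 1, 3, 9, 27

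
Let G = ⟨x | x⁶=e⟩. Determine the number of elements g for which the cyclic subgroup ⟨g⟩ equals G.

G is cyclic of order 6. An element generates G iff its order is 6, and a cyclic group of order 6 has exactly φ(6) = 2 such elements.

Answer: 2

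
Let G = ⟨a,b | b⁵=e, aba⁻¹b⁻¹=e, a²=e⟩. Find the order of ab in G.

Compute successive powers until reaching e:
  (ab)¹ = ab, (ab)² = b², (ab)³ = ab³, (ab)⁴ = b⁴, (ab)⁵ = a, (ab)⁶ = b, (ab)⁷ = ab², (ab)⁸ = b³, (ab)⁹ = ab⁴, (ab)¹⁰ = e.
The smallest positive k with (ab)ᵏ = e is 10.

Answer: 10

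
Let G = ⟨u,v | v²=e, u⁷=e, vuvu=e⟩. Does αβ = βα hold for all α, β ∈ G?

u·v = uv but v·u = u⁶v, so u·v ≠ v·u and G is not abelian.

Answer: No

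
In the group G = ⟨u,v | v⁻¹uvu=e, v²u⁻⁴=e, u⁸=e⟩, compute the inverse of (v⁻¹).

The order of (v⁻¹) is 4 (smallest k with (v⁻¹)ᵏ = e), so (v⁻¹)⁻¹ = (v⁻¹)³ = v.
Check: (v⁻¹) · v → (v⁻¹) · v = e, giving e as required.

Answer: v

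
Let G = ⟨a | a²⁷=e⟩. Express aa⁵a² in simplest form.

Multiply left to right, reducing at each step:
  a · a⁵ = a⁶
  (a⁶) · a² = a⁸

Answer: a⁸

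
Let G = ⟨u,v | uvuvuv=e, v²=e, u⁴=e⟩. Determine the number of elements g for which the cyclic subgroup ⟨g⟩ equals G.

⟨g⟩ = G would require ord(g) = |G| = 24, but the maximum element order in G is 4 < 24. So G is not cyclic and no single element generates it: the count is 0.

Answer: 0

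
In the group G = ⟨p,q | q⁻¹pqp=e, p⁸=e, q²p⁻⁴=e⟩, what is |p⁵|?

Compute successive powers until reaching e:
  (p⁵)¹ = p⁵, (p⁵)² = p², (p⁵)³ = p⁷, (p⁵)⁴ = p⁴, (p⁵)⁵ = p, (p⁵)⁶ = p⁶, (p⁵)⁷ = p³, (p⁵)⁸ = e.
The smallest positive k with (p⁵)ᵏ = e is 8.

Answer: 8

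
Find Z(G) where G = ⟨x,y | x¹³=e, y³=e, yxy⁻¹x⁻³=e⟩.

An element z ∈ Z(G) iff z commutes with every generator.
For example e is central: e·x = x = x·e; e·y = y = y·e.
Whereas x ∉ Z(G) since x·y = xy ≠ x³y = y·x.
Checking each of the 39 elements this way gives Z(G) = {e}, of order 1.

Answer: {e}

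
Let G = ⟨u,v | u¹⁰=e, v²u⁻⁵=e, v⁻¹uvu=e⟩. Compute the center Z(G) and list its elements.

An element z ∈ Z(G) iff z commutes with every generator.
For example u⁵ is central: (u⁵)·u = u⁶ = u·(u⁵); (u⁵)·v = v⁻¹ = v·(u⁵).
Whereas u ∉ Z(G) since u·v = uv ≠ u⁴v⁻¹ = v·u.
Checking each of the 20 elements this way gives Z(G) = {e, u⁵}, of order 2.

Answer: {e, u⁵}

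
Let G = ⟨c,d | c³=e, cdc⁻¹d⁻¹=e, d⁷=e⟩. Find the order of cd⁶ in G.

Compute successive powers until reaching e:
  (cd⁶)¹ = cd⁶, (cd⁶)² = c²d⁵, (cd⁶)³ = d⁴, (cd⁶)⁴ = cd³, (cd⁶)⁵ = c²d², (cd⁶)⁶ = d, (cd⁶)⁷ = c, (cd⁶)⁸ = c²d⁶, (cd⁶)⁹ = d⁵, (cd⁶)¹⁰ = cd⁴, (cd⁶)¹¹ = c²d³, (cd⁶)¹² = d², (cd⁶)¹³ = cd, (cd⁶)¹⁴ = c², (cd⁶)¹⁵ = d⁶, (cd⁶)¹⁶ = cd⁵, (cd⁶)¹⁷ = c²d⁴, (cd⁶)¹⁸ = d³, (cd⁶)¹⁹ = cd², (cd⁶)²⁰ = c²d, (cd⁶)²¹ = e.
The smallest positive k with (cd⁶)ᵏ = e is 21.

Answer: 21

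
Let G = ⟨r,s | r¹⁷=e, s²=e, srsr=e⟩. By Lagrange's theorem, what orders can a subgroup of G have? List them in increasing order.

|G| = 34 = 2 · 17. By Lagrange's theorem the order of any subgroup divides 34; the divisors of 34 are 1, 2, 17, 34.

Answer: 1, 2, 17, 34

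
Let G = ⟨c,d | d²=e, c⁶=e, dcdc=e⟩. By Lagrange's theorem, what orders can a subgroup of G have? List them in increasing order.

|G| = 12 = 2² · 3. By Lagrange's theorem the order of any subgroup divides 12; the divisors of 12 are 1, 2, 3, 4, 6, 12.

Answer: 1, 2, 3, 4, 6, 12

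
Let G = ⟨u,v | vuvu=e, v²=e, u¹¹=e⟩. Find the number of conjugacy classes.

The conjugacy classes (representative and size) are:
  [e] (size 1), [u¹⁰] (size 2), [u²] (size 2), [u³] (size 2), [u⁷] (size 2), [u⁶] (size 2), [u²v] (size 11).
Class equation: 1 + 2 + 2 + 2 + 2 + 2 + 11 = 22 = |G|. So G has 7 conjugacy classes.

Answer: 7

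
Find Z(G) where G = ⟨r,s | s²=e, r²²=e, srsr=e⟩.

An element z ∈ Z(G) iff z commutes with every generator.
For example r¹¹ is central: (r¹¹)·r = r¹² = r·(r¹¹); (r¹¹)·s = r¹¹s = s·(r¹¹).
Whereas r ∉ Z(G) since r·s = rs ≠ r²¹s = s·r.
Checking each of the 44 elements this way gives Z(G) = {e, r¹¹}, of order 2.

Answer: {e, r¹¹}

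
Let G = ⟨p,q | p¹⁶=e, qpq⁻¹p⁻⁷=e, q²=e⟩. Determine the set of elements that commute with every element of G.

An element z ∈ Z(G) iff z commutes with every generator.
For example p⁸ is central: (p⁸)·p = p⁹ = p·(p⁸); (p⁸)·q = p⁸q = q·(p⁸).
Whereas p ∉ Z(G) since p·q = pq ≠ p⁷q = q·p.
Checking each of the 32 elements this way gives Z(G) = {e, p⁸}, of order 2.

Answer: {e, p⁸}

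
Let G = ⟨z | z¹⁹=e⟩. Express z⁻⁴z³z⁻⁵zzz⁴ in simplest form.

Multiply left to right, reducing at each step:
  (z¹⁵) · z³ = z¹⁸
  (z¹⁸) · z⁻⁵ = z¹³
  (z¹³) · z = z¹⁴
  (z¹⁴) · z = z¹⁵
  (z¹⁵) · z⁴ = e

Answer: e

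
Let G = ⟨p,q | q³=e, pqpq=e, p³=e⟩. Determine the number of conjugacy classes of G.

The conjugacy classes (representative and size) are:
  [e] (size 1), [qp²] (size 4), [q²p] (size 4), [p²q²] (size 3).
Class equation: 1 + 4 + 4 + 3 = 12 = |G|. So G has 4 conjugacy classes.

Answer: 4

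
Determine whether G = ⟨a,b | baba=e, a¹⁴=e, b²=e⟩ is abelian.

a·b = ab but b·a = a¹³b, so a·b ≠ b·a and G is not abelian.

Answer: No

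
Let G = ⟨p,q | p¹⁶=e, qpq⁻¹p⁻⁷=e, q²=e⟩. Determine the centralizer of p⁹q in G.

⟨p⁹q⟩ ⊆ C_G(p⁹q) since powers of p⁹q commute with p⁹q; so |C_G(p⁹q)| ≥ |⟨p⁹q⟩| = 4.
By orbit–stabilizer, |C_G(p⁹q)| = |G| / |conj. class of p⁹q| = 32 / 8 = 4.
The 4 elements commuting with p⁹q are {e, p⁸, pq, p⁹q}.

Answer: {e, p⁸, pq, p⁹q}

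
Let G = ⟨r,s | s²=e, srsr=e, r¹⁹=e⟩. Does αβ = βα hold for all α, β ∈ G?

r·s = rs but s·r = r¹⁸s, so r·s ≠ s·r and G is not abelian.

Answer: No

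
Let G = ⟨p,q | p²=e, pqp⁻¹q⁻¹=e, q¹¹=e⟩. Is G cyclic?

|G| = 22. The element pq has order 22 (its powers give 22 distinct elements), so ⟨pq⟩ = G and G is cyclic.

Answer: Yes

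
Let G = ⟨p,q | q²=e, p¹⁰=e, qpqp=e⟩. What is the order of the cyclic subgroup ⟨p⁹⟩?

|⟨p⁹⟩| equals the order of p⁹. Compute successive powers until reaching e:
  (p⁹)¹ = p⁹, (p⁹)² = p⁸, (p⁹)³ = p⁷, (p⁹)⁴ = p⁶, (p⁹)⁵ = p⁵, (p⁹)⁶ = p⁴, (p⁹)⁷ = p³, (p⁹)⁸ = p², (p⁹)⁹ = p, (p⁹)¹⁰ = e.
The smallest positive k with (p⁹)ᵏ = e is 10, so |⟨p⁹⟩| = 10.

Answer: 10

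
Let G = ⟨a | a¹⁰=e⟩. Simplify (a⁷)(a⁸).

Compute (a⁷) · (a⁸) by multiplying left to right and reducing via the relations at each step:
  (a⁷) · a⁸ = a⁵

Answer: a⁵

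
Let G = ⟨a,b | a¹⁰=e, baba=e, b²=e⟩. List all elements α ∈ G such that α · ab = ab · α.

⟨ab⟩ ⊆ C_G(ab) since powers of ab commute with ab; so |C_G(ab)| ≥ |⟨ab⟩| = 2.
By orbit–stabilizer, |C_G(ab)| = |G| / |conj. class of ab| = 20 / 5 = 4.
The 4 elements commuting with ab are {e, a⁵, ab, a⁶b}.

Answer: {e, a⁵, ab, a⁶b}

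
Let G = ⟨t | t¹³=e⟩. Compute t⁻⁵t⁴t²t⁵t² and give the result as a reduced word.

Multiply left to right, reducing at each step:
  (t⁸) · t⁴ = t¹²
  (t¹²) · t² = t
  t · t⁵ = t⁶
  (t⁶) · t² = t⁸

Answer: t⁸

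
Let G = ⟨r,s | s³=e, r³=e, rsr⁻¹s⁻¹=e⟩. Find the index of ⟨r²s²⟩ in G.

First find ord(r²s²) by computing successive powers:
  (r²s²)¹ = r²s², (r²s²)² = rs, (r²s²)³ = e.
So |⟨r²s²⟩| = ord(r²s²) = 3. With |G| = 9, by Lagrange [G : ⟨r²s²⟩] = 9/3 = 3.

Answer: 3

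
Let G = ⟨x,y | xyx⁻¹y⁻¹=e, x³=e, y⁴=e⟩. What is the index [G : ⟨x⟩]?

First find ord(x) by computing successive powers:
  x¹ = x, x² = x², x³ = e.
So |⟨x⟩| = ord(x) = 3. With |G| = 12, by Lagrange [G : ⟨x⟩] = 12/3 = 4.

Answer: 4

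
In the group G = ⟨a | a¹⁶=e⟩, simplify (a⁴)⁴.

Compute successive powers of (a⁴), reducing at each step:
  (a⁴)²: (a⁴) · a⁴ = a⁸
  (a⁴)³: (a⁸) · a⁴ = a¹²
  (a⁴)⁴: (a¹²) · a⁴ = e

Answer: e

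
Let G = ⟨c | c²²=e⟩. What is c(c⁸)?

Compute c · (c⁸) by multiplying left to right and reducing via the relations at each step:
  c · c⁸ = c⁹

Answer: c⁹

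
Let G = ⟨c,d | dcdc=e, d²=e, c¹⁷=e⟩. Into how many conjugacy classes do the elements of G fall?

The conjugacy classes (representative and size) are:
  [e] (size 1), [c¹⁶] (size 2), [c²] (size 2), [c³] (size 2), [c¹³] (size 2), [c¹²] (size 2), [c⁶] (size 2), [c¹⁰] (size 2), [c⁹] (size 2), [c⁷d] (size 17).
Class equation: 1 + 2 + 2 + 2 + 2 + 2 + 2 + 2 + 2 + 17 = 34 = |G|. So G has 10 conjugacy classes.

Answer: 10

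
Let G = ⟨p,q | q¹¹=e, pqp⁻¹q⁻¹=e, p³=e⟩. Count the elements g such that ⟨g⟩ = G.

G is cyclic of order 33. An element generates G iff its order is 33, and a cyclic group of order 33 has exactly φ(33) = 20 such elements.

Answer: 20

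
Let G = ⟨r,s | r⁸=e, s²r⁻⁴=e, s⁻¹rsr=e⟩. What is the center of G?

An element z ∈ Z(G) iff z commutes with every generator.
For example r⁴ is central: (r⁴)·r = r⁵ = r·(r⁴); (r⁴)·s = s⁻¹ = s·(r⁴).
Whereas r ∉ Z(G) since r·s = rs ≠ r³s⁻¹ = s·r.
Checking each of the 16 elements this way gives Z(G) = {e, r⁴}, of order 2.

Answer: {e, r⁴}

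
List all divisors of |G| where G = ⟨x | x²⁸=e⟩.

|G| = 28 = 2² · 7. By Lagrange's theorem the order of any subgroup divides 28; the divisors of 28 are 1, 2, 4, 7, 14, 28.

Answer: 1, 2, 4, 7, 14, 28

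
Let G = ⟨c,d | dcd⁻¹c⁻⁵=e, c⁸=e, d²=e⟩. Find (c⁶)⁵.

Compute successive powers of (c⁶), reducing at each step:
  (c⁶)²: (c⁶) · c⁶ = c⁴
  (c⁶)³: (c⁴) · c⁶ = c²
  (c⁶)⁴: (c²) · c⁶ = e
  (c⁶)⁵: e · c⁶ = c⁶

Answer: c⁶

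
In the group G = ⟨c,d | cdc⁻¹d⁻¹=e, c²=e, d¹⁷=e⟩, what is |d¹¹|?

Compute successive powers until reaching e:
  (d¹¹)¹ = d¹¹, (d¹¹)² = d⁵, (d¹¹)³ = d¹⁶, (d¹¹)⁴ = d¹⁰, (d¹¹)⁵ = d⁴, (d¹¹)⁶ = d¹⁵, (d¹¹)⁷ = d⁹, (d¹¹)⁸ = d³, (d¹¹)⁹ = d¹⁴, (d¹¹)¹⁰ = d⁸, (d¹¹)¹¹ = d², (d¹¹)¹² = d¹³, (d¹¹)¹³ = d⁷, (d¹¹)¹⁴ = d, (d¹¹)¹⁵ = d¹², (d¹¹)¹⁶ = d⁶, (d¹¹)¹⁷ = e.
The smallest positive k with (d¹¹)ᵏ = e is 17.

Answer: 17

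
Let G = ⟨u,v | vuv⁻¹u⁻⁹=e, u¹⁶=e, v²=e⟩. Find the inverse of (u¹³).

The order of (u¹³) is 16 (smallest k with (u¹³)ᵏ = e), so (u¹³)⁻¹ = (u¹³)¹⁵ = u³.
Check: (u¹³) · (u³) → (u¹³) · u³ = e, giving e as required.

Answer: u³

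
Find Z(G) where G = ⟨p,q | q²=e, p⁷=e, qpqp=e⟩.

An element z ∈ Z(G) iff z commutes with every generator.
For example e is central: e·p = p = p·e; e·q = q = q·e.
Whereas p ∉ Z(G) since p·q = pq ≠ p⁶q = q·p.
Checking each of the 14 elements this way gives Z(G) = {e}, of order 1.

Answer: {e}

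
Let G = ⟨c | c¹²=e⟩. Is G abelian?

G has a single generator, so G is cyclic and hence abelian.

Answer: Yes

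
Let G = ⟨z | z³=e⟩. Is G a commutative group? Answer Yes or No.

G has a single generator, so G is cyclic and hence abelian.

Answer: Yes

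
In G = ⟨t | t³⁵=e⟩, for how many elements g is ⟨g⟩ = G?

G is cyclic of order 35. An element generates G iff its order is 35, and a cyclic group of order 35 has exactly φ(35) = 24 such elements.

Answer: 24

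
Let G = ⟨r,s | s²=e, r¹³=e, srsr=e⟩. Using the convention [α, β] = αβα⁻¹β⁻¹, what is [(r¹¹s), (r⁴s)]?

[(r¹¹s), (r⁴s)] = (r¹¹s)·(r⁴s)·(r¹¹s)⁻¹·(r⁴s)⁻¹.
  (r¹¹s) · (r⁴s) = r⁷
  (r⁷) · (r¹¹s) = r⁵s
  (r⁵s) · (r⁴s) = r

Answer: r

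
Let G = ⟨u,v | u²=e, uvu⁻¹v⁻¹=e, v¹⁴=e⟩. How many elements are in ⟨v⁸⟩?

|⟨v⁸⟩| equals the order of v⁸. Compute successive powers until reaching e:
  (v⁸)¹ = v⁸, (v⁸)² = v², (v⁸)³ = v¹⁰, (v⁸)⁴ = v⁴, (v⁸)⁵ = v¹², (v⁸)⁶ = v⁶, (v⁸)⁷ = e.
The smallest positive k with (v⁸)ᵏ = e is 7, so |⟨v⁸⟩| = 7.

Answer: 7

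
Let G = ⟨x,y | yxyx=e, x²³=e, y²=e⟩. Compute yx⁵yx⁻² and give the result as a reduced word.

Multiply left to right, reducing at each step:
  y · x⁵ = x¹⁸y
  (x¹⁸y) · y = x¹⁸
  (x¹⁸) · x⁻² = x¹⁶

Answer: x¹⁶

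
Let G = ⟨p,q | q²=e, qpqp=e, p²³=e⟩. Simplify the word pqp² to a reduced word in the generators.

Multiply left to right, reducing at each step:
  p · q = pq
  (pq) · p² = p²²q

Answer: p²²q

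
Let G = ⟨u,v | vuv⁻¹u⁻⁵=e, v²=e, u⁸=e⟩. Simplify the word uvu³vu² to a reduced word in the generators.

Multiply left to right, reducing at each step:
  u · v = uv
  (uv) · u³ = v
  v · v = e
  e · u² = u²

Answer: u²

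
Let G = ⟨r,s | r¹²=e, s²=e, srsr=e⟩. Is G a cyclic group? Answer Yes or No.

Every cyclic group is abelian. But r·s = rs while s·r = r¹¹s, so r·s ≠ s·r and G is not abelian. Hence G is not cyclic.

Answer: No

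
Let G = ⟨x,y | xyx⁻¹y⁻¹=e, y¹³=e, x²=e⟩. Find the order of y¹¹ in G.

Compute successive powers until reaching e:
  (y¹¹)¹ = y¹¹, (y¹¹)² = y⁹, (y¹¹)³ = y⁷, (y¹¹)⁴ = y⁵, (y¹¹)⁵ = y³, (y¹¹)⁶ = y, (y¹¹)⁷ = y¹², (y¹¹)⁸ = y¹⁰, (y¹¹)⁹ = y⁸, (y¹¹)¹⁰ = y⁶, (y¹¹)¹¹ = y⁴, (y¹¹)¹² = y², (y¹¹)¹³ = e.
The smallest positive k with (y¹¹)ᵏ = e is 13.

Answer: 13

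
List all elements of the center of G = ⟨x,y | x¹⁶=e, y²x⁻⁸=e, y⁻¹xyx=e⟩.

An element z ∈ Z(G) iff z commutes with every generator.
For example x⁸ is central: (x⁸)·x = x⁹ = x·(x⁸); (x⁸)·y = y⁻¹ = y·(x⁸).
Whereas x ∉ Z(G) since x·y = xy ≠ x⁷y⁻¹ = y·x.
Checking each of the 32 elements this way gives Z(G) = {e, x⁸}, of order 2.

Answer: {e, x⁸}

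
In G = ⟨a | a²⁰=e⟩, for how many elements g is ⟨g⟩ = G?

G is cyclic of order 20. An element generates G iff its order is 20, and a cyclic group of order 20 has exactly φ(20) = 8 such elements.

Answer: 8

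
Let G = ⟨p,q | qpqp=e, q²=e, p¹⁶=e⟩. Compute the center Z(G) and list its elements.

An element z ∈ Z(G) iff z commutes with every generator.
For example p⁸ is central: (p⁸)·p = p⁹ = p·(p⁸); (p⁸)·q = p⁸q = q·(p⁸).
Whereas p ∉ Z(G) since p·q = pq ≠ p¹⁵q = q·p.
Checking each of the 32 elements this way gives Z(G) = {e, p⁸}, of order 2.

Answer: {e, p⁸}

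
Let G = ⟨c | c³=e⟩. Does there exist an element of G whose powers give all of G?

|G| = 3. The element c has order 3 (its powers give 3 distinct elements), so ⟨c⟩ = G and G is cyclic.

Answer: Yes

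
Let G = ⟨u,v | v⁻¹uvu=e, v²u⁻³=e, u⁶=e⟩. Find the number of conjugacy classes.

The conjugacy classes (representative and size) are:
  [e] (size 1), [u] (size 2), [u²] (size 2), [u³] (size 1), [uv⁻¹] (size 3), [u²v⁻¹] (size 3).
Class equation: 1 + 2 + 2 + 1 + 3 + 3 = 12 = |G|. So G has 6 conjugacy classes.

Answer: 6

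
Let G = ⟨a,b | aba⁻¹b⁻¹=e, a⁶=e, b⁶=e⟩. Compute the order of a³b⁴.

Compute successive powers until reaching e:
  (a³b⁴)¹ = a³b⁴, (a³b⁴)² = b², (a³b⁴)³ = a³, (a³b⁴)⁴ = b⁴, (a³b⁴)⁵ = a³b², (a³b⁴)⁶ = e.
The smallest positive k with (a³b⁴)ᵏ = e is 6.

Answer: 6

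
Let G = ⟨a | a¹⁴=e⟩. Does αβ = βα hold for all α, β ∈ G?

G has a single generator, so G is cyclic and hence abelian.

Answer: Yes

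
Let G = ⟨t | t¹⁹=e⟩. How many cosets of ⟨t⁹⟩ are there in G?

First find ord(t⁹) by computing successive powers:
  (t⁹)¹ = t⁹, (t⁹)² = t¹⁸, (t⁹)³ = t⁸, (t⁹)⁴ = t¹⁷, (t⁹)⁵ = t⁷, (t⁹)⁶ = t¹⁶, (t⁹)⁷ = t⁶, (t⁹)⁸ = t¹⁵, (t⁹)⁹ = t⁵, (t⁹)¹⁰ = t¹⁴, (t⁹)¹¹ = t⁴, (t⁹)¹² = t¹³, (t⁹)¹³ = t³, (t⁹)¹⁴ = t¹², (t⁹)¹⁵ = t², (t⁹)¹⁶ = t¹¹, (t⁹)¹⁷ = t, (t⁹)¹⁸ = t¹⁰, (t⁹)¹⁹ = e.
So |⟨t⁹⟩| = ord(t⁹) = 19. With |G| = 19, by Lagrange [G : ⟨t⁹⟩] = 19/19 = 1.

Answer: 1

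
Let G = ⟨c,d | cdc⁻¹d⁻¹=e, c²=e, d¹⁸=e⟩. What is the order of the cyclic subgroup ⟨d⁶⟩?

|⟨d⁶⟩| equals the order of d⁶. Compute successive powers until reaching e:
  (d⁶)¹ = d⁶, (d⁶)² = d¹², (d⁶)³ = e.
The smallest positive k with (d⁶)ᵏ = e is 3, so |⟨d⁶⟩| = 3.

Answer: 3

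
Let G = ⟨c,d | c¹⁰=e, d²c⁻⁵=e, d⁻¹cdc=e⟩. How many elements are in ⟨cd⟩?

|⟨cd⟩| equals the order of cd. Compute successive powers until reaching e:
  (cd)¹ = cd, (cd)² = c⁵, (cd)³ = cd⁻¹, (cd)⁴ = e.
The smallest positive k with (cd)ᵏ = e is 4, so |⟨cd⟩| = 4.

Answer: 4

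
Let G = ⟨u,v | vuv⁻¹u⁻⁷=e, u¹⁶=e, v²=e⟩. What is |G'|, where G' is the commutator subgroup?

G' = [G, G] is generated by all commutators. The generator-pair commutators are: [u, v] = u¹⁰.
The subgroup they normally generate is {e, u², u⁴, u⁶, u⁸, u¹⁰, u¹², u¹⁴}, of order 8.
Check: |G/G'| = 32/8 = 4 is the order of the abelianisation.

Answer: 8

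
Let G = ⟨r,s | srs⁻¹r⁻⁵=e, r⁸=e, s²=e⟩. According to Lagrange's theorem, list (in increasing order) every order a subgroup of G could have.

|G| = 16 = 2⁴. By Lagrange's theorem the order of any subgroup divides 16; the divisors of 16 are 1, 2, 4, 8, 16.

Answer: 1, 2, 4, 8, 16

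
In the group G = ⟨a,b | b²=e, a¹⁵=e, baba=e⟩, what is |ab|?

Compute successive powers until reaching e:
  (ab)¹ = ab, (ab)² = e.
The smallest positive k with (ab)ᵏ = e is 2.

Answer: 2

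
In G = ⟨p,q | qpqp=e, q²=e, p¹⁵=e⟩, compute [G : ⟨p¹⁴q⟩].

First find ord(p¹⁴q) by computing successive powers:
  (p¹⁴q)¹ = p¹⁴q, (p¹⁴q)² = e.
So |⟨p¹⁴q⟩| = ord(p¹⁴q) = 2. With |G| = 30, by Lagrange [G : ⟨p¹⁴q⟩] = 30/2 = 15.

Answer: 15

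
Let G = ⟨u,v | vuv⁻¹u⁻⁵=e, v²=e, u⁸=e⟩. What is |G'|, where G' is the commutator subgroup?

G' = [G, G] is generated by all commutators. The generator-pair commutators are: [u, v] = u⁴.
The subgroup they normally generate is {e, u⁴}, of order 2.
Check: |G/G'| = 16/2 = 8 is the order of the abelianisation.

Answer: 2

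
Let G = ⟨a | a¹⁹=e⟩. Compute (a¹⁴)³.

Compute successive powers of (a¹⁴), reducing at each step:
  (a¹⁴)²: (a¹⁴) · a¹⁴ = a⁹
  (a¹⁴)³: (a⁹) · a¹⁴ = a⁴

Answer: a⁴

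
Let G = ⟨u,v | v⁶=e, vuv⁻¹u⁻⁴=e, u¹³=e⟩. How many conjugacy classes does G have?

The conjugacy classes (representative and size) are:
  [e] (size 1), [u⁴] (size 6), [u¹¹] (size 6), [u⁷v] (size 13), [u⁸v²] (size 13), [u¹²v³] (size 13), [u⁵v⁴] (size 13), [u¹¹v⁵] (size 13).
Class equation: 1 + 6 + 6 + 13 + 13 + 13 + 13 + 13 = 78 = |G|. So G has 8 conjugacy classes.

Answer: 8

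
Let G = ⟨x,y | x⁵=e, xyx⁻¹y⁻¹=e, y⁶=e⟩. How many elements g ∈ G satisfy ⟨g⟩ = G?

G is cyclic of order 30. An element generates G iff its order is 30, and a cyclic group of order 30 has exactly φ(30) = 8 such elements.

Answer: 8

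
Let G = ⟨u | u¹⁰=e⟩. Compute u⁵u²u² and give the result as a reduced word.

Multiply left to right, reducing at each step:
  (u⁵) · u² = u⁷
  (u⁷) · u² = u⁹

Answer: u⁹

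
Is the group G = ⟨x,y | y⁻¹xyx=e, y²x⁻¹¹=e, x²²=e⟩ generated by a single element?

Every cyclic group is abelian. But x·y = xy while y·x = x¹⁰y⁻¹, so x·y ≠ y·x and G is not abelian. Hence G is not cyclic.

Answer: No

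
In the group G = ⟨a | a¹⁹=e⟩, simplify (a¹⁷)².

Compute successive powers of (a¹⁷), reducing at each step:
  (a¹⁷)²: (a¹⁷) · a¹⁷ = a¹⁵

Answer: a¹⁵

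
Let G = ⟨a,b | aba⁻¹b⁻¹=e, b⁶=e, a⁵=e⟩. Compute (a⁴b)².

Compute successive powers of (a⁴b), reducing at each step:
  (a⁴b)²: (a⁴b) · a⁴ = a³b;   (a³b) · b = a³b²

Answer: a³b²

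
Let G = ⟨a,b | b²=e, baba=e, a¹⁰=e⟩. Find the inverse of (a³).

The order of (a³) is 10 (smallest k with (a³)ᵏ = e), so (a³)⁻¹ = (a³)⁹ = a⁷.
Check: (a³) · (a⁷) → (a³) · a⁷ = e, giving e as required.

Answer: a⁷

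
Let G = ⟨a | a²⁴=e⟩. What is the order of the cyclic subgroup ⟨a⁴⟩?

|⟨a⁴⟩| equals the order of a⁴. Compute successive powers until reaching e:
  (a⁴)¹ = a⁴, (a⁴)² = a⁸, (a⁴)³ = a¹², (a⁴)⁴ = a¹⁶, (a⁴)⁵ = a²⁰, (a⁴)⁶ = e.
The smallest positive k with (a⁴)ᵏ = e is 6, so |⟨a⁴⟩| = 6.

Answer: 6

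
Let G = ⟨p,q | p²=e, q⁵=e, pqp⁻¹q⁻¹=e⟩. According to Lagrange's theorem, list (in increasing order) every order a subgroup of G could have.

|G| = 10 = 2 · 5. By Lagrange's theorem the order of any subgroup divides 10; the divisors of 10 are 1, 2, 5, 10.

Answer: 1, 2, 5, 10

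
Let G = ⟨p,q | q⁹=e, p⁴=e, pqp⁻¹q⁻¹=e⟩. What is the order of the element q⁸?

Compute successive powers until reaching e:
  (q⁸)¹ = q⁸, (q⁸)² = q⁷, (q⁸)³ = q⁶, (q⁸)⁴ = q⁵, (q⁸)⁵ = q⁴, (q⁸)⁶ = q³, (q⁸)⁷ = q², (q⁸)⁸ = q, (q⁸)⁹ = e.
The smallest positive k with (q⁸)ᵏ = e is 9.

Answer: 9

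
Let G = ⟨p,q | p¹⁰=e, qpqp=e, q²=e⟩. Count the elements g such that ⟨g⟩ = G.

⟨g⟩ = G would require ord(g) = |G| = 20, but the maximum element order in G is 10 < 20. So G is not cyclic and no single element generates it: the count is 0.

Answer: 0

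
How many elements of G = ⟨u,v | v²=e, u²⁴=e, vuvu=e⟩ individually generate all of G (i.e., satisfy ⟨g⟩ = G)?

⟨g⟩ = G would require ord(g) = |G| = 48, but the maximum element order in G is 24 < 48. So G is not cyclic and no single element generates it: the count is 0.

Answer: 0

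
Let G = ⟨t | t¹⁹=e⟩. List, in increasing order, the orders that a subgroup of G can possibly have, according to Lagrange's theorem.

|G| = 19 = 19. By Lagrange's theorem the order of any subgroup divides 19; the divisors of 19 are 1, 19.

Answer: 1, 19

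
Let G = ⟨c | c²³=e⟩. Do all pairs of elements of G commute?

G has a single generator, so G is cyclic and hence abelian.

Answer: Yes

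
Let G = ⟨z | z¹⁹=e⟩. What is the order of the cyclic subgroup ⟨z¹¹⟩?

|⟨z¹¹⟩| equals the order of z¹¹. Compute successive powers until reaching e:
  (z¹¹)¹ = z¹¹, (z¹¹)² = z³, (z¹¹)³ = z¹⁴, (z¹¹)⁴ = z⁶, (z¹¹)⁵ = z¹⁷, (z¹¹)⁶ = z⁹, (z¹¹)⁷ = z, (z¹¹)⁸ = z¹², (z¹¹)⁹ = z⁴, (z¹¹)¹⁰ = z¹⁵, (z¹¹)¹¹ = z⁷, (z¹¹)¹² = z¹⁸, (z¹¹)¹³ = z¹⁰, (z¹¹)¹⁴ = z², (z¹¹)¹⁵ = z¹³, (z¹¹)¹⁶ = z⁵, (z¹¹)¹⁷ = z¹⁶, (z¹¹)¹⁸ = z⁸, (z¹¹)¹⁹ = e.
The smallest positive k with (z¹¹)ᵏ = e is 19, so |⟨z¹¹⟩| = 19.

Answer: 19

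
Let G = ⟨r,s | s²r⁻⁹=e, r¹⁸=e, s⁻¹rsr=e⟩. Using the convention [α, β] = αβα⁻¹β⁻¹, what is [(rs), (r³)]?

[(rs), (r³)] = (rs)·(r³)·(rs)⁻¹·(r³)⁻¹.
  (rs) · (r³) = r⁷s⁻¹
  (r⁷s⁻¹) · (rs⁻¹) = r¹⁵
  (r¹⁵) · (r¹⁵) = r¹²

Answer: r¹²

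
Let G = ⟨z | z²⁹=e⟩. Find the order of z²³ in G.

Compute successive powers until reaching e:
  (z²³)¹ = z²³, (z²³)² = z¹⁷, (z²³)³ = z¹¹, (z²³)⁴ = z⁵, (z²³)⁵ = z²⁸, (z²³)⁶ = z²², (z²³)⁷ = z¹⁶, (z²³)⁸ = z¹⁰, (z²³)⁹ = z⁴, (z²³)¹⁰ = z²⁷, (z²³)¹¹ = z²¹, (z²³)¹² = z¹⁵, (z²³)¹³ = z⁹, (z²³)¹⁴ = z³, (z²³)¹⁵ = z²⁶, (z²³)¹⁶ = z²⁰, (z²³)¹⁷ = z¹⁴, (z²³)¹⁸ = z⁸, (z²³)¹⁹ = z², (z²³)²⁰ = z²⁵, (z²³)²¹ = z¹⁹, (z²³)²² = z¹³, (z²³)²³ = z⁷, (z²³)²⁴ = z, (z²³)²⁵ = z²⁴, (z²³)²⁶ = z¹⁸, (z²³)²⁷ = z¹², (z²³)²⁸ = z⁶, (z²³)²⁹ = e.
The smallest positive k with (z²³)ᵏ = e is 29.

Answer: 29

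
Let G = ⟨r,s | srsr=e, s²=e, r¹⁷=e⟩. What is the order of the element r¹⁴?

Compute successive powers until reaching e:
  (r¹⁴)¹ = r¹⁴, (r¹⁴)² = r¹¹, (r¹⁴)³ = r⁸, (r¹⁴)⁴ = r⁵, (r¹⁴)⁵ = r², (r¹⁴)⁶ = r¹⁶, (r¹⁴)⁷ = r¹³, (r¹⁴)⁸ = r¹⁰, (r¹⁴)⁹ = r⁷, (r¹⁴)¹⁰ = r⁴, (r¹⁴)¹¹ = r, (r¹⁴)¹² = r¹⁵, (r¹⁴)¹³ = r¹², (r¹⁴)¹⁴ = r⁹, (r¹⁴)¹⁵ = r⁶, (r¹⁴)¹⁶ = r³, (r¹⁴)¹⁷ = e.
The smallest positive k with (r¹⁴)ᵏ = e is 17.

Answer: 17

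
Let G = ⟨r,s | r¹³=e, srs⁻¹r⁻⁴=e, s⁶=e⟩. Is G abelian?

r·s = rs but s·r = r⁴s, so r·s ≠ s·r and G is not abelian.

Answer: No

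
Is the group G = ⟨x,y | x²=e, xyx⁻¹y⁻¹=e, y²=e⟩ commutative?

Each pair of generators commutes: x·y = xy = y·x. Since the generators pairwise commute, every element of G commutes with every other, so G is abelian.

Answer: Yes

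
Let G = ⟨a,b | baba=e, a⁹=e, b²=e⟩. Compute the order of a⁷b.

Compute successive powers until reaching e:
  (a⁷b)¹ = a⁷b, (a⁷b)² = e.
The smallest positive k with (a⁷b)ᵏ = e is 2.

Answer: 2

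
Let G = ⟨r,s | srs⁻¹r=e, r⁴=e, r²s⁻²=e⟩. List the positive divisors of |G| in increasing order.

|G| = 8 = 2³. By Lagrange's theorem the order of any subgroup divides 8; the divisors of 8 are 1, 2, 4, 8.

Answer: 1, 2, 4, 8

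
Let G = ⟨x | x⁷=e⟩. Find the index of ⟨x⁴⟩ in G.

First find ord(x⁴) by computing successive powers:
  (x⁴)¹ = x⁴, (x⁴)² = x, (x⁴)³ = x⁵, (x⁴)⁴ = x², (x⁴)⁵ = x⁶, (x⁴)⁶ = x³, (x⁴)⁷ = e.
So |⟨x⁴⟩| = ord(x⁴) = 7. With |G| = 7, by Lagrange [G : ⟨x⁴⟩] = 7/7 = 1.

Answer: 1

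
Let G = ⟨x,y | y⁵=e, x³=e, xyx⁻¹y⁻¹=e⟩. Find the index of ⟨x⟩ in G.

First find ord(x) by computing successive powers:
  x¹ = x, x² = x², x³ = e.
So |⟨x⟩| = ord(x) = 3. With |G| = 15, by Lagrange [G : ⟨x⟩] = 15/3 = 5.

Answer: 5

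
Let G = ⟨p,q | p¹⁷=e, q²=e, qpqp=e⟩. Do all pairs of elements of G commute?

p·q = pq but q·p = p¹⁶q, so p·q ≠ q·p and G is not abelian.

Answer: No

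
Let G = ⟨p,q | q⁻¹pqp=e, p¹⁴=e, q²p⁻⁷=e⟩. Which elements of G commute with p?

⟨p⟩ ⊆ C_G(p) since powers of p commute with p; so |C_G(p)| ≥ |⟨p⟩| = 14.
By orbit–stabilizer, |C_G(p)| = |G| / |conj. class of p| = 28 / 2 = 14.
The 14 elements commuting with p are {e, p, p², p³, p⁴, p⁵, p⁶, p⁷, p⁸, p⁹, p¹⁰, p¹¹, p¹², p¹³}.

Answer: {e, p, p², p³, p⁴, p⁵, p⁶, p⁷, p⁸, p⁹, p¹⁰, p¹¹, p¹², p¹³}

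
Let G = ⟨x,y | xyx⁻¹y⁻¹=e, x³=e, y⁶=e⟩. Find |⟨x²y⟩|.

|⟨x²y⟩| equals the order of x²y. Compute successive powers until reaching e:
  (x²y)¹ = x²y, (x²y)² = xy², (x²y)³ = y³, (x²y)⁴ = x²y⁴, (x²y)⁵ = xy⁵, (x²y)⁶ = e.
The smallest positive k with (x²y)ᵏ = e is 6, so |⟨x²y⟩| = 6.

Answer: 6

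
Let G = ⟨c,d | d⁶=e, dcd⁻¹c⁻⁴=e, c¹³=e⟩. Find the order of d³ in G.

Compute successive powers until reaching e:
  (d³)¹ = d³, (d³)² = e.
The smallest positive k with (d³)ᵏ = e is 2.

Answer: 2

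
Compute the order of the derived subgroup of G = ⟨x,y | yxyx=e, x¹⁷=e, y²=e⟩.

G' = [G, G] is generated by all commutators. The generator-pair commutators are: [x, y] = x².
The subgroup they normally generate is {e, x, x², x³, x⁴, x⁵, x⁶, x⁷, x⁸, x⁹, x¹⁰, x¹¹, x¹², x¹³, x¹⁴, x¹⁵, x¹⁶}, of order 17.
Check: |G/G'| = 34/17 = 2 is the order of the abelianisation.

Answer: 17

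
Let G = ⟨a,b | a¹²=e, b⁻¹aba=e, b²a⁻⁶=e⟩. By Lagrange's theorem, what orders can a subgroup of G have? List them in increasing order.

|G| = 24 = 2³ · 3. By Lagrange's theorem the order of any subgroup divides 24; the divisors of 24 are 1, 2, 3, 4, 6, 8, 12, 24.

Answer: 1, 2, 3, 4, 6, 8, 12, 24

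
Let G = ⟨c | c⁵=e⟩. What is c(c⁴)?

Compute c · (c⁴) by multiplying left to right and reducing via the relations at each step:
  c · c⁴ = e

Answer: e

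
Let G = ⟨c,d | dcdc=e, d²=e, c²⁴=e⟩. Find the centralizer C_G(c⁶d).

⟨c⁶d⟩ ⊆ C_G(c⁶d) since powers of c⁶d commute with c⁶d; so |C_G(c⁶d)| ≥ |⟨c⁶d⟩| = 2.
By orbit–stabilizer, |C_G(c⁶d)| = |G| / |conj. class of c⁶d| = 48 / 12 = 4.
The 4 elements commuting with c⁶d are {e, c¹², c⁶d, c¹⁸d}.

Answer: {e, c¹², c⁶d, c¹⁸d}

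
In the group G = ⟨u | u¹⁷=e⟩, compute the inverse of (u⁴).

The order of (u⁴) is 17 (smallest k with (u⁴)ᵏ = e), so (u⁴)⁻¹ = (u⁴)¹⁶ = u¹³.
Check: (u⁴) · (u¹³) → (u⁴) · u¹³ = e, giving e as required.

Answer: u¹³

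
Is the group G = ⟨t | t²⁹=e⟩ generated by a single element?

|G| = 29. The element t has order 29 (its powers give 29 distinct elements), so ⟨t⟩ = G and G is cyclic.

Answer: Yes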